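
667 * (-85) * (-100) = 5669500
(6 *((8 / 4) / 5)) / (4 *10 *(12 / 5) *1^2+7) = 12 / 515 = 0.02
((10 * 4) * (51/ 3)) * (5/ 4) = 850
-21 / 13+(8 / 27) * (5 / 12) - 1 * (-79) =81616 / 1053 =77.51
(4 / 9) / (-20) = -1 / 45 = -0.02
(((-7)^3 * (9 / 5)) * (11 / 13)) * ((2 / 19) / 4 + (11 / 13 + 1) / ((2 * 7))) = -2653497 / 32110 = -82.64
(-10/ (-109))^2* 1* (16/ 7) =1600/ 83167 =0.02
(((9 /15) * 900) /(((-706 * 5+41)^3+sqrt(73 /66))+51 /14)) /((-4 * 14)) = 945 * sqrt(4818) /11667446760702580086987271+2648979835343325 /11667446760702580086987271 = 0.00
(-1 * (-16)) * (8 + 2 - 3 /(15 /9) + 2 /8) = 135.20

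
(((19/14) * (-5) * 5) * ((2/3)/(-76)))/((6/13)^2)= 4225/3024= 1.40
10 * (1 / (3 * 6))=5 / 9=0.56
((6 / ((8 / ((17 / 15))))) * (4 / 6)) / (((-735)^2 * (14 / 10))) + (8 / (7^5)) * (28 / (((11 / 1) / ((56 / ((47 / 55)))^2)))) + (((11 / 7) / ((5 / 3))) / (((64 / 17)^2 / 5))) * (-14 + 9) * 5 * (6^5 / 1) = -207402871844777233 / 3207743683200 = -64656.93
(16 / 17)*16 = 256 / 17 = 15.06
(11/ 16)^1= 0.69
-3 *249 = -747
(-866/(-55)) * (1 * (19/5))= 16454/275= 59.83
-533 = -533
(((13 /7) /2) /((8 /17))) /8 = 221 /896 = 0.25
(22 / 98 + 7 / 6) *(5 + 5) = 13.91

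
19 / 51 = 0.37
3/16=0.19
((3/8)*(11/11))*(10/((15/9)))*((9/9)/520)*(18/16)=81/16640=0.00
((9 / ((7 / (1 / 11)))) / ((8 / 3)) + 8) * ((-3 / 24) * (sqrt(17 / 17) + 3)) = -4955 / 1232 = -4.02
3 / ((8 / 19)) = 57 / 8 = 7.12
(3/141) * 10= 10/47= 0.21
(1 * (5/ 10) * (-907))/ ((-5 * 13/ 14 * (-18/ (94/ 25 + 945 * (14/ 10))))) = -210589981/ 29250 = -7199.66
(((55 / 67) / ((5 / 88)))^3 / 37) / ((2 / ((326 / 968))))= 152734912 / 11128231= 13.72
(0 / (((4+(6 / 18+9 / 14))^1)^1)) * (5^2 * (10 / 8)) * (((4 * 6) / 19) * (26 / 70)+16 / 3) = 0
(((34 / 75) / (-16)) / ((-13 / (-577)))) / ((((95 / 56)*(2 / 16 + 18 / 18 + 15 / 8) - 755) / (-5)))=-68663 / 8189025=-0.01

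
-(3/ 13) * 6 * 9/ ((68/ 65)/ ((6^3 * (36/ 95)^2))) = -11337408/ 30685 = -369.48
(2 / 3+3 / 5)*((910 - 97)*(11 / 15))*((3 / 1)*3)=169917 / 25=6796.68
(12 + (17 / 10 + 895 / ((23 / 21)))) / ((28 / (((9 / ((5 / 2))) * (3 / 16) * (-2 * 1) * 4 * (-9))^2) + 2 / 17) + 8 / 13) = 2493835371729 / 2235746740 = 1115.44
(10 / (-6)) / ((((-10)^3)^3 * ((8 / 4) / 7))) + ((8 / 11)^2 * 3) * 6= 1382400000847 / 145200000000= 9.52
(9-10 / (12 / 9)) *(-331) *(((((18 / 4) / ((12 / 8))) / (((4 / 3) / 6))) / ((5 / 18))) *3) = -723897 / 10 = -72389.70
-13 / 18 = -0.72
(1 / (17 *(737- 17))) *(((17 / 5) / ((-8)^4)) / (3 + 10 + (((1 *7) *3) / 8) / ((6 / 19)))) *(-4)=-1 / 78566400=-0.00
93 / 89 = 1.04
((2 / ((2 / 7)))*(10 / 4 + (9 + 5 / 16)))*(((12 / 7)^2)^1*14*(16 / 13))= 54432 / 13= 4187.08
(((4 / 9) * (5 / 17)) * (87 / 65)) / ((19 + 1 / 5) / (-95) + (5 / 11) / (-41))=-24850100 / 30279873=-0.82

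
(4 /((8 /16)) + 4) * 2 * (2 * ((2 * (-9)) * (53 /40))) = -5724 /5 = -1144.80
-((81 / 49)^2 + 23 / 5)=-88028 / 12005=-7.33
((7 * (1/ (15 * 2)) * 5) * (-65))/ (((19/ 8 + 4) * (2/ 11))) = -10010/ 153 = -65.42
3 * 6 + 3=21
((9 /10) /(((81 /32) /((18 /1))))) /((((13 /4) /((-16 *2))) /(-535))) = 438272 /13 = 33713.23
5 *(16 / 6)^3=2560 / 27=94.81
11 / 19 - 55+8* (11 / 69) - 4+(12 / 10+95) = 39.05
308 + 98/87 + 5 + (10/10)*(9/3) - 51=23153/87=266.13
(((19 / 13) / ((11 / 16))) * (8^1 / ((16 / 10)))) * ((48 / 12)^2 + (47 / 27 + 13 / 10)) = 781432 / 3861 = 202.39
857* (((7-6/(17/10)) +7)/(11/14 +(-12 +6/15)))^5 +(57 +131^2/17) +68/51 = 358539037032231369856226/1058876376000376126047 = 338.60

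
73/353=0.21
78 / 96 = 13 / 16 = 0.81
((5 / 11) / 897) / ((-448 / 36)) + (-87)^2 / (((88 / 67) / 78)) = 165579716469 / 368368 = 449495.39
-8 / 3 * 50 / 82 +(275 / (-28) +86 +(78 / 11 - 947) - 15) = -33351427 / 37884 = -880.36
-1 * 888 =-888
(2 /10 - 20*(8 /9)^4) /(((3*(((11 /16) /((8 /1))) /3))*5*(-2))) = 25794496 /1804275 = 14.30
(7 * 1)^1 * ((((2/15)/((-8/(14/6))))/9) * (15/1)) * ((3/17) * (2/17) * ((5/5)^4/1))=-49/5202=-0.01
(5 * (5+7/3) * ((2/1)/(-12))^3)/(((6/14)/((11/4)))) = -4235/3888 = -1.09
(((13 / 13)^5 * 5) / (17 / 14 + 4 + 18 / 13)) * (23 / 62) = 10465 / 37231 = 0.28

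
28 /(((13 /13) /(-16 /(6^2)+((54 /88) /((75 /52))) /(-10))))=-168742 /12375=-13.64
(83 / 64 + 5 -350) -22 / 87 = -343.96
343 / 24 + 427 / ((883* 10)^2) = 6685835737 / 467813400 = 14.29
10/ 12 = 5/ 6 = 0.83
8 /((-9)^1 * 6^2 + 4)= -1 /40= -0.02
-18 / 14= -9 / 7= -1.29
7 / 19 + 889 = 889.37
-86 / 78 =-43 / 39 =-1.10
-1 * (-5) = 5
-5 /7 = -0.71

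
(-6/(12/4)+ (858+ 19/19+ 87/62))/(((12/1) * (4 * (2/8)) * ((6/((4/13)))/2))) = 53221/7254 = 7.34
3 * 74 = 222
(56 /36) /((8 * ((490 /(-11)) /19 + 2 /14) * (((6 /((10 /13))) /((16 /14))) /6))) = -29260 /376857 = -0.08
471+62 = 533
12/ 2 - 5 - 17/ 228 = 211/ 228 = 0.93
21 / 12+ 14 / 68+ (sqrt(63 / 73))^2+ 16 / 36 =145793 / 44676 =3.26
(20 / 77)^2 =400 / 5929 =0.07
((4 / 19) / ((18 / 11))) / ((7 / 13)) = 0.24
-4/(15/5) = -4/3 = -1.33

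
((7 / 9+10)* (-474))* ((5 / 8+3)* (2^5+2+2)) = -666681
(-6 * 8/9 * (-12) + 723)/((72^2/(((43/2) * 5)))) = 169205/10368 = 16.32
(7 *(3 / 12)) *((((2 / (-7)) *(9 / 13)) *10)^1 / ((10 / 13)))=-9 / 2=-4.50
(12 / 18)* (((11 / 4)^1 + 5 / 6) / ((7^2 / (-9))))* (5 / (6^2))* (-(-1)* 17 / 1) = -3655 / 3528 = -1.04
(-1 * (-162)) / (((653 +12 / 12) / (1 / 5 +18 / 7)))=2619 / 3815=0.69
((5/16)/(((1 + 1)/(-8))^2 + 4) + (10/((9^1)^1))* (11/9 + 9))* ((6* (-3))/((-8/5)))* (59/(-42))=-3552095/19656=-180.71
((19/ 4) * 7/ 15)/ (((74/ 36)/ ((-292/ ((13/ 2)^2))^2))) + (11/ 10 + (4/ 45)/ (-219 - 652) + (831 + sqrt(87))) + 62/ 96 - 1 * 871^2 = -38628891290051689/ 50977957680 + sqrt(87) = -757747.42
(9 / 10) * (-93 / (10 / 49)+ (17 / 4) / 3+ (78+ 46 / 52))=-878433 / 2600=-337.86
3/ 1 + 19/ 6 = 6.17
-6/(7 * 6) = -1/7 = -0.14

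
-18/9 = -2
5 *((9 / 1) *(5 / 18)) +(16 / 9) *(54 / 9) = 139 / 6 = 23.17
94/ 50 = 47/ 25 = 1.88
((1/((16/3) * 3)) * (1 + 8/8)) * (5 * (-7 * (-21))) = 735/8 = 91.88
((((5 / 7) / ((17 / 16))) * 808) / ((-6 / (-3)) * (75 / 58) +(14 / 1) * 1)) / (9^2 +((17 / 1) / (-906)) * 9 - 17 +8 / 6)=0.50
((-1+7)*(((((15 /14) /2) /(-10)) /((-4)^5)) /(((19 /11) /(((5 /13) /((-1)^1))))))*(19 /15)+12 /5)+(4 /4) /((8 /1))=4705627 /1863680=2.52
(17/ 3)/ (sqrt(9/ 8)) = 34 * sqrt(2)/ 9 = 5.34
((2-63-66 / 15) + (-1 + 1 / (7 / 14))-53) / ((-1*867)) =587 / 4335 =0.14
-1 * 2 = -2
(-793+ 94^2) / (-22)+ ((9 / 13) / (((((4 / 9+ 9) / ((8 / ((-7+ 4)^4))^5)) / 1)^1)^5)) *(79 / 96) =-1349732544473814263269166258246276109991289039372887239713 / 3691920425018514707437729414573930070982166929894581250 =-365.59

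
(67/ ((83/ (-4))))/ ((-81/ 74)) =19832/ 6723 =2.95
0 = 0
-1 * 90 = -90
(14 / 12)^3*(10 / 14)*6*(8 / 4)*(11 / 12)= 2695 / 216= 12.48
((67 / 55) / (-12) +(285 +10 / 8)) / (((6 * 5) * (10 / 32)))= 377716 / 12375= 30.52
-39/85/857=-39/72845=-0.00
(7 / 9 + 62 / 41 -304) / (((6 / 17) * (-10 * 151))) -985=-3291100273 / 3343140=-984.43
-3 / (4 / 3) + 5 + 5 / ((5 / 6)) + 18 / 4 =53 / 4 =13.25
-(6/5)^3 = -216/125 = -1.73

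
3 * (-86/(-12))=43/2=21.50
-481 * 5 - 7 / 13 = -31272 / 13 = -2405.54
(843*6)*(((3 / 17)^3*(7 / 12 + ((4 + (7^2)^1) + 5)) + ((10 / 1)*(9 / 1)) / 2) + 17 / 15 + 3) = 12289615647 / 49130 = 250144.83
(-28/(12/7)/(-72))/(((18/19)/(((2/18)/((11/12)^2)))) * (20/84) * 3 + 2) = 6517/204471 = 0.03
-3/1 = -3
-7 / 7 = -1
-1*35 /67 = -35 /67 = -0.52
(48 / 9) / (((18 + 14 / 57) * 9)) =19 / 585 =0.03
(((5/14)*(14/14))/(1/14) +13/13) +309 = 315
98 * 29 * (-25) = -71050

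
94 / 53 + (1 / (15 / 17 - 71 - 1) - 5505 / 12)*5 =-587469911 / 256308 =-2292.05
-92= -92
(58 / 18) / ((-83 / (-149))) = 4321 / 747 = 5.78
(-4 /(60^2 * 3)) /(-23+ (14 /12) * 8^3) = -1 /1550700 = -0.00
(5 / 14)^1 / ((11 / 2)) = 5 / 77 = 0.06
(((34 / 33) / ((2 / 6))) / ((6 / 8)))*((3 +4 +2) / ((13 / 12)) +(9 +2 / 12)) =92684 / 1287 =72.02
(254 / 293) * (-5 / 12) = -0.36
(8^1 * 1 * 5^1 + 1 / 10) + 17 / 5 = 43.50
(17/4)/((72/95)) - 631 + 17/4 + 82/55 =-9815279/15840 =-619.65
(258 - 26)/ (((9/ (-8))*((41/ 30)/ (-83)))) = 1540480/ 123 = 12524.23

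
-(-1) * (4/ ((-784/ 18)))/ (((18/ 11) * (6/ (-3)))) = 11/ 392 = 0.03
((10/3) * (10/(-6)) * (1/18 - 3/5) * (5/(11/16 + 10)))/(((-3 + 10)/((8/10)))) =2240/13851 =0.16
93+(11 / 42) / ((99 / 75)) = 11743 / 126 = 93.20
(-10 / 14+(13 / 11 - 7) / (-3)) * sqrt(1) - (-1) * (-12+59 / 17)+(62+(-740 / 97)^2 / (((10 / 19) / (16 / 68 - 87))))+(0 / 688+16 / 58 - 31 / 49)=-71556717031313 / 7500676029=-9540.04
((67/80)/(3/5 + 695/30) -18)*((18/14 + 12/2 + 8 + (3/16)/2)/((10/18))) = -635422671/1277696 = -497.32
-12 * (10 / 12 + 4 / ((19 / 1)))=-238 / 19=-12.53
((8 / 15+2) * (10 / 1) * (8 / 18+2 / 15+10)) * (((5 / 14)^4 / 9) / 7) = 40375 / 583443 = 0.07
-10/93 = -0.11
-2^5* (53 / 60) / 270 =-212 / 2025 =-0.10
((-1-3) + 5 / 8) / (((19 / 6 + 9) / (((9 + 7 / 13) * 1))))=-2.65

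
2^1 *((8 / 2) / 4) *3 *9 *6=324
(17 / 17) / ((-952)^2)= 1 / 906304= 0.00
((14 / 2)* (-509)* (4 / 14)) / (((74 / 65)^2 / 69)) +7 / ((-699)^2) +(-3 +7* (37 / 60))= -724998964791673 / 13377895380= -54193.80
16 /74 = 8 /37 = 0.22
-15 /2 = -7.50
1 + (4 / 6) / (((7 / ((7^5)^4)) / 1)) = 22797790370746289 / 3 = 7599263456915429.67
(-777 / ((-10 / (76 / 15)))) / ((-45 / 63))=-68894 / 125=-551.15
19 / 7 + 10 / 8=111 / 28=3.96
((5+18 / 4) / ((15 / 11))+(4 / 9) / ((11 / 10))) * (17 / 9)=124049 / 8910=13.92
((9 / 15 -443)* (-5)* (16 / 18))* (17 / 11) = 300832 / 99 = 3038.71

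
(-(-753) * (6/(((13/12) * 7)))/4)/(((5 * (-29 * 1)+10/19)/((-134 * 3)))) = 11502828/27755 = 414.44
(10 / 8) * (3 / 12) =5 / 16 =0.31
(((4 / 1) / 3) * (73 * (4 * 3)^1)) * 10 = 11680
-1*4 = -4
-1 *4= -4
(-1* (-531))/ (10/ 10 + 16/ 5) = 126.43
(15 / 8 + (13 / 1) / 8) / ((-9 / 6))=-7 / 3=-2.33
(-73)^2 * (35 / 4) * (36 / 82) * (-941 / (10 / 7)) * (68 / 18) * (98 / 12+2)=-254806310857 / 492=-517899005.81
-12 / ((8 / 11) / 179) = -5907 / 2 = -2953.50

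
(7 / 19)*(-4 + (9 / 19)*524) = 32480 / 361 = 89.97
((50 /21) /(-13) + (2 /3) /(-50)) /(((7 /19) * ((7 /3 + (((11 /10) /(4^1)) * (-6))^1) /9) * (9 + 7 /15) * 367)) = -1375866 /680530669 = -0.00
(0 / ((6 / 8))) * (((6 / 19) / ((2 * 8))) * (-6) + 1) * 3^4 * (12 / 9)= 0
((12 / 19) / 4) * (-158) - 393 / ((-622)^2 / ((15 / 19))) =-183388911 / 7350796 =-24.95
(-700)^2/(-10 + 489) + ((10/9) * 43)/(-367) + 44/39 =21060637066/20567781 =1023.96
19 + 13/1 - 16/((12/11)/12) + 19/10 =-1421/10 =-142.10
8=8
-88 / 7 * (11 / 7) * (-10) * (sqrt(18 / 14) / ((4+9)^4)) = 29040 * sqrt(7) / 9796423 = 0.01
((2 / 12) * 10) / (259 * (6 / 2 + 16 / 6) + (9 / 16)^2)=1280 / 1127411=0.00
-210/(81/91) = -6370/27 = -235.93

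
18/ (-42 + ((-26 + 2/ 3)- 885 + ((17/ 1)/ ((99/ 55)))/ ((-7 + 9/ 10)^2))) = -602802/ 31884191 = -0.02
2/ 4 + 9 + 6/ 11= 221/ 22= 10.05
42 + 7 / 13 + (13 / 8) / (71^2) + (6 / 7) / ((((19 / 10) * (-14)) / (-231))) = 49.98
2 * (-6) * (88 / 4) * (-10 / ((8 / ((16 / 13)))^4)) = 42240 / 28561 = 1.48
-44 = -44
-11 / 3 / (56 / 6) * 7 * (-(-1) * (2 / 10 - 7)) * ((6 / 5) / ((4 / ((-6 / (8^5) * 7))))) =-11781 / 1638400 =-0.01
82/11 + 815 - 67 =8310/11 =755.45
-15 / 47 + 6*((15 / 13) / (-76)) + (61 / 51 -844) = -998465069 / 1184118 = -843.21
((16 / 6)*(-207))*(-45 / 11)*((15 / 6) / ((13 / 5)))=310500 / 143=2171.33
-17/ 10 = -1.70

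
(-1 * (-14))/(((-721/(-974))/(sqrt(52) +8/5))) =15584/515 +3896 * sqrt(13)/103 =166.64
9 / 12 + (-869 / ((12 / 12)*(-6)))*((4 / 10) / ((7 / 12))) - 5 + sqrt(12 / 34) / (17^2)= sqrt(102) / 4913 + 13309 / 140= 95.07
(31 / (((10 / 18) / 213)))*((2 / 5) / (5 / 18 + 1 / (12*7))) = 29951208 / 1825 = 16411.62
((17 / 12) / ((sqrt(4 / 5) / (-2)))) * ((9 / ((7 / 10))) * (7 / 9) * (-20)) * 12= 3400 * sqrt(5)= 7602.63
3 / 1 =3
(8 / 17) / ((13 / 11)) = 88 / 221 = 0.40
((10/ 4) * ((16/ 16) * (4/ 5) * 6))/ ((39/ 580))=2320/ 13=178.46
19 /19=1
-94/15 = -6.27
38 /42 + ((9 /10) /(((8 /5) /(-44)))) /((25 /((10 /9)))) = -41 /210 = -0.20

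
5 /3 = 1.67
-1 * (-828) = 828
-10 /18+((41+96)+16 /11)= 13652 /99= 137.90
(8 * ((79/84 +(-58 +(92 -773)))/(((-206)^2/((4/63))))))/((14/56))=-495976/14035707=-0.04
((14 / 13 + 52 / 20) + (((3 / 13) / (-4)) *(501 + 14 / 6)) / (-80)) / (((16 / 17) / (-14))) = -999957 / 16640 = -60.09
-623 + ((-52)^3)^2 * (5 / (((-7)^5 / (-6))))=593107819159 / 16807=35289332.97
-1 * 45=-45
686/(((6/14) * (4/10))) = 4001.67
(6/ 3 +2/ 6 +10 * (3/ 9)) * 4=68/ 3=22.67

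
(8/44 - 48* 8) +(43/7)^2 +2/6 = -559078/1617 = -345.75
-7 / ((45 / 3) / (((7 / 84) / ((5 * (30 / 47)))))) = -329 / 27000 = -0.01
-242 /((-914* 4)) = 121 /1828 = 0.07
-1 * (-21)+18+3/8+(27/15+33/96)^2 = 1125649/25600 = 43.97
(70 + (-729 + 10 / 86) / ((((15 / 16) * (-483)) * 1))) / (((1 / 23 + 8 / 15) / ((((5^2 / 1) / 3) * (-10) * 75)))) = -139430762500 / 179697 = -775921.48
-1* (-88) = 88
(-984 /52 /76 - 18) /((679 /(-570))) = 135225 /8827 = 15.32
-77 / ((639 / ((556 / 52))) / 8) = -85624 / 8307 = -10.31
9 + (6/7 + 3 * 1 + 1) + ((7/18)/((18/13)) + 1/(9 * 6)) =32107/2268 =14.16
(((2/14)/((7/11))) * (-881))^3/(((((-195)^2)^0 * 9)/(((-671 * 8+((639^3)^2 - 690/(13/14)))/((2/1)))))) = -805479110815708242136745256779/27529866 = -29258373826291353620709.42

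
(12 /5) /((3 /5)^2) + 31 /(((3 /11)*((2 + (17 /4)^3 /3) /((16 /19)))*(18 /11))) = 7959092 /905787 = 8.79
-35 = -35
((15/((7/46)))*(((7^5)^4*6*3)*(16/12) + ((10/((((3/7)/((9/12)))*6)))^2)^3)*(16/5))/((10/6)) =18788379089943089983312649/51840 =362430152197976272826.25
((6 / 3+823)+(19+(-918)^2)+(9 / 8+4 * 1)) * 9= 60737265 / 8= 7592158.12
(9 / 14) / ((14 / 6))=27 / 98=0.28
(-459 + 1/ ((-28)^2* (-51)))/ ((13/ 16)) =-18352657/ 32487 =-564.92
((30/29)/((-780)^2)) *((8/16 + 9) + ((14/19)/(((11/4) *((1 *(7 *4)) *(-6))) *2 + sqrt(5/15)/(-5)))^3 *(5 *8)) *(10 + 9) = 65890163143000 *sqrt(3)/464523298862728925788842706339 + 34216060096180964111377121279/111485591727054942189322249521360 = 0.00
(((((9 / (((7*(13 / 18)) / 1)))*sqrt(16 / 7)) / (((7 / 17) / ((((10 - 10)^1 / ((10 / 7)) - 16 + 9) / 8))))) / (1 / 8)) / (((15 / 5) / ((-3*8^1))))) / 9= 9792*sqrt(7) / 637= 40.67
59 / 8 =7.38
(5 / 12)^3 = 125 / 1728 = 0.07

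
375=375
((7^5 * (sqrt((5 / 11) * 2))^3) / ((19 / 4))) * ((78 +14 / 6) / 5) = 32403896 * sqrt(110) / 6897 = 49275.76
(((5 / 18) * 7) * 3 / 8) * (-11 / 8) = -385 / 384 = -1.00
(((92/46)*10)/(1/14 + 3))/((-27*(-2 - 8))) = 0.02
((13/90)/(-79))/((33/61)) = -793/234630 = -0.00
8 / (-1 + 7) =4 / 3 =1.33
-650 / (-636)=325 / 318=1.02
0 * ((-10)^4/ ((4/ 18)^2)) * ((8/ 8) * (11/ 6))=0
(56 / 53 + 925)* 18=883458 / 53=16669.02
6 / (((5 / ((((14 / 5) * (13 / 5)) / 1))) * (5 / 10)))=2184 / 125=17.47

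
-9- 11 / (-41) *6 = -303 / 41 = -7.39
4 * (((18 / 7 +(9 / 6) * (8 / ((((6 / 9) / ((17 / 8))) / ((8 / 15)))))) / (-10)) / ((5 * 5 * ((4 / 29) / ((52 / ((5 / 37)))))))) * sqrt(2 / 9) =-7476664 * sqrt(2) / 21875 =-483.36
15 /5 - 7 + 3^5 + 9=248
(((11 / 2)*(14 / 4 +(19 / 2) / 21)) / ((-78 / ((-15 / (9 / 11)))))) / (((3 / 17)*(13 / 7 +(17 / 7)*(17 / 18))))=853655 / 122382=6.98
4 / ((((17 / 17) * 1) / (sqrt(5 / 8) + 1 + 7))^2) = (sqrt(10) + 32)^2 / 4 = 309.10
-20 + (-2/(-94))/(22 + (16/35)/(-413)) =-298899905/14945718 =-20.00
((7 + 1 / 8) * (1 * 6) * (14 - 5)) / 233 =1539 / 932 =1.65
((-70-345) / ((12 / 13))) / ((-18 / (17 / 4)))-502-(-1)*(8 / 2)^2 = -328189 / 864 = -379.85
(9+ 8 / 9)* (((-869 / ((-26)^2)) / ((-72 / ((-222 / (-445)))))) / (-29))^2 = 1033815409 / 1108215970617600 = 0.00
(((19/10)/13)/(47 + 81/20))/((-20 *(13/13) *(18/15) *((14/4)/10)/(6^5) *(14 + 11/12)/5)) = -14774400/16631069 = -0.89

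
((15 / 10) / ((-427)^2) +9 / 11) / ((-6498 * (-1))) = 1093985 / 8688341508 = 0.00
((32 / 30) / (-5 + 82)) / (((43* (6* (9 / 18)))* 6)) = 8 / 446985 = 0.00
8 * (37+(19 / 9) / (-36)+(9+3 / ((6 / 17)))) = 35278 / 81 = 435.53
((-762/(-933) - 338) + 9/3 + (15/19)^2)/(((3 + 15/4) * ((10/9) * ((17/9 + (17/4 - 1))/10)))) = -1797557568/20770135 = -86.55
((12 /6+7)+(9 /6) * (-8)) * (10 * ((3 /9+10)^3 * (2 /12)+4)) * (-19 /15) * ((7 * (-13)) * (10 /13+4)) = -250999994 /81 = -3098765.36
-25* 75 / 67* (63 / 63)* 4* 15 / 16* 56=-393750 / 67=-5876.87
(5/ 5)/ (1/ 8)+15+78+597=698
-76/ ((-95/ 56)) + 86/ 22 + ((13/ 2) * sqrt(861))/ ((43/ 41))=2679/ 55 + 533 * sqrt(861)/ 86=230.57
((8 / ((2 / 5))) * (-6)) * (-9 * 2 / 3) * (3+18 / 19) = 54000 / 19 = 2842.11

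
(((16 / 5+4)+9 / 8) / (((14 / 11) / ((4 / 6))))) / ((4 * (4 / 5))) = 1221 / 896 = 1.36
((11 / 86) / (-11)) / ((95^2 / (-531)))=531 / 776150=0.00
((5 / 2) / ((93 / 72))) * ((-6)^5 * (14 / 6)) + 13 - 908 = -1116385 / 31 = -36012.42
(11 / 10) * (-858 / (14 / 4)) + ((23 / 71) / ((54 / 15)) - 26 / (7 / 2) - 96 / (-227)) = -2808240233 / 10153710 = -276.57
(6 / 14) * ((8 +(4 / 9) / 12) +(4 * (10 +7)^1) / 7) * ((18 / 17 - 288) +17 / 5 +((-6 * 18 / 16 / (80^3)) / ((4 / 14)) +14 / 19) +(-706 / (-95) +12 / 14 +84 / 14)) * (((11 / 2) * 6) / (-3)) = 22470.68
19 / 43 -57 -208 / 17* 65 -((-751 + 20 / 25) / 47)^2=-44673999131 / 40369475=-1106.63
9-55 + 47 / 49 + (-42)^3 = -3632519 / 49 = -74133.04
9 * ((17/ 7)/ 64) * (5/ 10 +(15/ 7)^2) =76347/ 43904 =1.74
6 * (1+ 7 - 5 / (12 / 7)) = 61 / 2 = 30.50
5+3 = 8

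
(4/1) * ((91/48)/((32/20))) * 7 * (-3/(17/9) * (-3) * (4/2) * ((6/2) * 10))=1289925/136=9484.74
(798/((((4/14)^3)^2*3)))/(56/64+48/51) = 269235.21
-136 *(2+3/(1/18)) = -7616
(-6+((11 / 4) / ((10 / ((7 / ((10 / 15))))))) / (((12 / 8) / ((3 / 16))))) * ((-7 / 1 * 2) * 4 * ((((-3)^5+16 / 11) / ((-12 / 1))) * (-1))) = -22374597 / 3520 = -6356.42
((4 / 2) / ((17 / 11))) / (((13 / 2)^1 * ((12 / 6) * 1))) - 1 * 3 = -641 / 221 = -2.90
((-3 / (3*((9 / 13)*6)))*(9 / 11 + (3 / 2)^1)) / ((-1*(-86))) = -221 / 34056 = -0.01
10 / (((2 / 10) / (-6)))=-300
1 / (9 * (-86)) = -1 / 774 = -0.00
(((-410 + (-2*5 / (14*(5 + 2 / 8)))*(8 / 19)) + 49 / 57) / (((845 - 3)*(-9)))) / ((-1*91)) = -380963 / 642015738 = -0.00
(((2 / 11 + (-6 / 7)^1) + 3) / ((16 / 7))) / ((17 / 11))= 179 / 272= 0.66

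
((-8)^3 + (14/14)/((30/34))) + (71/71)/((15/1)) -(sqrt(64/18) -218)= -1464/5 -4* sqrt(2)/3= -294.69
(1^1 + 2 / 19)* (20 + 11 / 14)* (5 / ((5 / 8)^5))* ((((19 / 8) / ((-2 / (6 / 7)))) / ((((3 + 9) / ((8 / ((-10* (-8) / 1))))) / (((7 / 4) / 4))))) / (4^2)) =-873 / 3125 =-0.28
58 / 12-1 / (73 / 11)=2051 / 438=4.68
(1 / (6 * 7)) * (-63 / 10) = -3 / 20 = -0.15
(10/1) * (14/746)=0.19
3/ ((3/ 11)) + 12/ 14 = 83/ 7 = 11.86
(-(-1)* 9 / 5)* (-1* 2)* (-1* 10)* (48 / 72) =24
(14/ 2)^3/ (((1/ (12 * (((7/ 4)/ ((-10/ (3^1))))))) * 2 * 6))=-7203/ 40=-180.08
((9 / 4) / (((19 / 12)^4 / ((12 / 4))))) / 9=15552 / 130321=0.12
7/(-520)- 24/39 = -327/520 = -0.63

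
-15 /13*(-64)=960 /13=73.85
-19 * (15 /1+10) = -475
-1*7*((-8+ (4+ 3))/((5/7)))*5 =49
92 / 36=23 / 9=2.56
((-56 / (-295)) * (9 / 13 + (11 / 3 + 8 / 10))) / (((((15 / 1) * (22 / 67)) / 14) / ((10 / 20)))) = 13210792 / 9491625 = 1.39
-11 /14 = -0.79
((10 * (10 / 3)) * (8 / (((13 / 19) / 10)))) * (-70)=-10640000 / 39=-272820.51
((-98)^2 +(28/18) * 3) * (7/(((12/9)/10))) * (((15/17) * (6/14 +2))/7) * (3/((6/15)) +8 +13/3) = 3062762.50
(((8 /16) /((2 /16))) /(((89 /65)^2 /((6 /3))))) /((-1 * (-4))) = 8450 /7921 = 1.07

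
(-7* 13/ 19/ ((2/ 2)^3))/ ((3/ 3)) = -91/ 19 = -4.79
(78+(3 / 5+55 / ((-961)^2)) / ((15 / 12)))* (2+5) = 12683645114 / 23088025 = 549.36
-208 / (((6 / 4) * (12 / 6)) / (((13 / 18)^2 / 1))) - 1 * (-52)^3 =34158956 / 243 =140571.84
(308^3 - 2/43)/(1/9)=11307409326/43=262963007.58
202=202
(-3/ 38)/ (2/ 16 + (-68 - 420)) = 4/ 24719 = 0.00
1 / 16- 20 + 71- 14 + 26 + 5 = 68.06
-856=-856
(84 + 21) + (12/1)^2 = 249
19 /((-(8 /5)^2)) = -475 /64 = -7.42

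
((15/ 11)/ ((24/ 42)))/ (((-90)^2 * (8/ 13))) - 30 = -5702309/ 190080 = -30.00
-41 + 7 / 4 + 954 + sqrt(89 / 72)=915.86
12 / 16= 3 / 4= 0.75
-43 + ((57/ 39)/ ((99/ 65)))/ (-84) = -357683/ 8316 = -43.01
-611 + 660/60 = -600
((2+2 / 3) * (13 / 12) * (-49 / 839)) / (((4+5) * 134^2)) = -637 / 610135902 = -0.00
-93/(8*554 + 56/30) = -1395/66508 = -0.02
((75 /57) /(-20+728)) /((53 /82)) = 1025 /356478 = 0.00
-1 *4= -4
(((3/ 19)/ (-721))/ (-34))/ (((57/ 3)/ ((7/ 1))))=3/ 1264222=0.00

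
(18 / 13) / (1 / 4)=72 / 13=5.54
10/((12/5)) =25/6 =4.17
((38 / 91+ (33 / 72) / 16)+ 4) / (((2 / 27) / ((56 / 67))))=1398321 / 27872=50.17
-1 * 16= -16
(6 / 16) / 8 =3 / 64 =0.05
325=325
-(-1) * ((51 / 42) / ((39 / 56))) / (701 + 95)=17 / 7761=0.00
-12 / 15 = -4 / 5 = -0.80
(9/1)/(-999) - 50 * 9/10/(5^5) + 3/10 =0.28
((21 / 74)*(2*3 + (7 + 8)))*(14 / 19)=3087 / 703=4.39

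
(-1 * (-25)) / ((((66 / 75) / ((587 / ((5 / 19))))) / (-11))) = -1394125 / 2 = -697062.50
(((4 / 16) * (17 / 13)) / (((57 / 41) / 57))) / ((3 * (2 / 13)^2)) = 9061 / 48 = 188.77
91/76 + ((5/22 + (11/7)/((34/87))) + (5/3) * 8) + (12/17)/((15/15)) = 5815297/298452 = 19.48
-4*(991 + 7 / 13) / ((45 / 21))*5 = -9254.36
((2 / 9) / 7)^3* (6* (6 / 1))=32 / 27783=0.00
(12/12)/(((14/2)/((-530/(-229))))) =530/1603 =0.33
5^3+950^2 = 902625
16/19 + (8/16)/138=0.85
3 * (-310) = -930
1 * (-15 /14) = -15 /14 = -1.07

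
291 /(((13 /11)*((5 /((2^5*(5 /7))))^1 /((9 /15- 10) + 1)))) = -614592 /65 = -9455.26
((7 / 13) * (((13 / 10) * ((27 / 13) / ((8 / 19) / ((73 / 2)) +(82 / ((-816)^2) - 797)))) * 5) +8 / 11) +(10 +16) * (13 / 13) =1406116169933622 / 52627748269811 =26.72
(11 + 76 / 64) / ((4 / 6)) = 585 / 32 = 18.28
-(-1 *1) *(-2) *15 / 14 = -15 / 7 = -2.14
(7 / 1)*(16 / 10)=56 / 5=11.20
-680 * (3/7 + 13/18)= -49300/63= -782.54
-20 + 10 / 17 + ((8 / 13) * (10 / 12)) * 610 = 194530 / 663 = 293.41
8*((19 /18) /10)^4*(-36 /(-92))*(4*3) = 0.00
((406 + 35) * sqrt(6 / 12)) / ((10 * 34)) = 441 * sqrt(2) / 680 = 0.92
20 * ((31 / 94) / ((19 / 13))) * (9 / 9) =4030 / 893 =4.51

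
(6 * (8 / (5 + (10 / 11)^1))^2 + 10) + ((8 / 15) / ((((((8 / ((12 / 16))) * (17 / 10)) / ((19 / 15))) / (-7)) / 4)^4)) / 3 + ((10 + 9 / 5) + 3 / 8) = 3635657118857 / 101628352800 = 35.77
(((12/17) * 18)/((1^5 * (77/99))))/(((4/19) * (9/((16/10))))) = 8208/595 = 13.79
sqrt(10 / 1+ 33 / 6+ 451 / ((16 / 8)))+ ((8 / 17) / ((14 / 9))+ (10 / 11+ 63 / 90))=25023 / 13090+ sqrt(241)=17.44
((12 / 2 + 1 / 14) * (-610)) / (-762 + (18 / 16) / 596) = 123610400 / 25432449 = 4.86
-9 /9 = -1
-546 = -546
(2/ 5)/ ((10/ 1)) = 0.04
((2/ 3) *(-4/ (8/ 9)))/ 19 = -3/ 19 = -0.16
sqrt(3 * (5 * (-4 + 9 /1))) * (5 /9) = 25 * sqrt(3) /9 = 4.81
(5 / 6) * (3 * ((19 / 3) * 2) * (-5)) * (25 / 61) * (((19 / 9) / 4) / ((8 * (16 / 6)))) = -225625 / 140544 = -1.61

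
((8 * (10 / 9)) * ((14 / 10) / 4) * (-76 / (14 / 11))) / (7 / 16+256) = -2432 / 3357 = -0.72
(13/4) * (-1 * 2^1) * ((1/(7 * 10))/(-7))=13/980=0.01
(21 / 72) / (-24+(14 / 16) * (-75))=-7 / 2151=-0.00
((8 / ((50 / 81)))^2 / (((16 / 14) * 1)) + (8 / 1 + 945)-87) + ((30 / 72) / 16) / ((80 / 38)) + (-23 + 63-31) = 981099619 / 960000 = 1021.98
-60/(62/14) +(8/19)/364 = -726118/53599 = -13.55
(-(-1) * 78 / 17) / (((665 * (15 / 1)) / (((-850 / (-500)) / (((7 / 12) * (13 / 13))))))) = 156 / 116375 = 0.00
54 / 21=18 / 7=2.57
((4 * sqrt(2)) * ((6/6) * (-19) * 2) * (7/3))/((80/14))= -931 * sqrt(2)/15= -87.78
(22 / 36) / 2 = 0.31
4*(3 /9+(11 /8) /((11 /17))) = 59 /6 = 9.83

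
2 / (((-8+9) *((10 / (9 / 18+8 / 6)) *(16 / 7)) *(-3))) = -77 / 1440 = -0.05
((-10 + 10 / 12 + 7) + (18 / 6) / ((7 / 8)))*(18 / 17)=159 / 119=1.34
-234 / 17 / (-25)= 234 / 425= 0.55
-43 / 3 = -14.33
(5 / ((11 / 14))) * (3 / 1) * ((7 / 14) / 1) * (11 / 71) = 105 / 71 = 1.48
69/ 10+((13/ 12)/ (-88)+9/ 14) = 278329/ 36960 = 7.53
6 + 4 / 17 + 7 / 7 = 123 / 17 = 7.24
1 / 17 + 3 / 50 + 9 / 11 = 8761 / 9350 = 0.94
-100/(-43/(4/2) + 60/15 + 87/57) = 3800/607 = 6.26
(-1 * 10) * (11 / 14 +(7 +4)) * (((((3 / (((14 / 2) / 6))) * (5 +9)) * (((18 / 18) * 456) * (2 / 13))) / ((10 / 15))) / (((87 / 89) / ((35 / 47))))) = -6026724000 / 17719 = -340127.77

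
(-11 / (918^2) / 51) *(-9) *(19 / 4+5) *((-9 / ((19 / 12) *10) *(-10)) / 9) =143 / 10081476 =0.00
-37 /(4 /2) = -37 /2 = -18.50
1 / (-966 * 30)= -1 / 28980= -0.00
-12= -12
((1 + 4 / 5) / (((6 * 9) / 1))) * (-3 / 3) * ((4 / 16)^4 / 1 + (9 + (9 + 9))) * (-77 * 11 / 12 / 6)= 5855311 / 552960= 10.59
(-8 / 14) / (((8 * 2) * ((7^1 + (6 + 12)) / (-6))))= 3 / 350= 0.01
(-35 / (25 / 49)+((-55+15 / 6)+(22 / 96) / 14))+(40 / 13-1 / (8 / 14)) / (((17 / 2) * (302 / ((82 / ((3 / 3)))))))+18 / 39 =-13520187571 / 112126560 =-120.58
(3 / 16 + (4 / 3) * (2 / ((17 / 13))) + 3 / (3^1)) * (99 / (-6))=-28963 / 544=-53.24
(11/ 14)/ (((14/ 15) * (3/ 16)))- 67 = -3063/ 49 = -62.51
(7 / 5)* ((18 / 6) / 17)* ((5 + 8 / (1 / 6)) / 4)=1113 / 340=3.27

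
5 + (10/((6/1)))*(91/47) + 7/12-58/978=8.75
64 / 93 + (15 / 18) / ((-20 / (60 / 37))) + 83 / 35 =720691 / 240870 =2.99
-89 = -89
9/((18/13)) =13/2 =6.50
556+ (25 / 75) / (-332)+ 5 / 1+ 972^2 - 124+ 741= 942178151 / 996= 945962.00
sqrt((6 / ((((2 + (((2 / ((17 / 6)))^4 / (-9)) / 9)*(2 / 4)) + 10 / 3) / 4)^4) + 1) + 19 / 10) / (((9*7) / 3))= 0.10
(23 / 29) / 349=23 / 10121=0.00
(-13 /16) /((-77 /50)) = 325 /616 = 0.53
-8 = -8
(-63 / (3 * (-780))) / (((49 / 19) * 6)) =19 / 10920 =0.00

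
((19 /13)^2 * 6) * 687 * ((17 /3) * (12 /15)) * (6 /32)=12648357 /1690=7484.23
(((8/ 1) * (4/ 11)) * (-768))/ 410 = -12288/ 2255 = -5.45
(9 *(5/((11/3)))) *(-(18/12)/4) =-405/88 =-4.60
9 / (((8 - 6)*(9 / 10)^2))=50 / 9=5.56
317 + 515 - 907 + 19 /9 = -656 /9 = -72.89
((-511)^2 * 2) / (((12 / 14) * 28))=21760.08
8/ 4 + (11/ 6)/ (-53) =625/ 318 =1.97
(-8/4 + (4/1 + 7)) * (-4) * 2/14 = -36/7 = -5.14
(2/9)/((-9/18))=-4/9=-0.44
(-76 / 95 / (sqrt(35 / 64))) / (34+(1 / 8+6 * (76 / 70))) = -256 * sqrt(35) / 56895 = -0.03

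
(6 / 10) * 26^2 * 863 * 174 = 304528536 / 5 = 60905707.20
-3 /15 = -1 /5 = -0.20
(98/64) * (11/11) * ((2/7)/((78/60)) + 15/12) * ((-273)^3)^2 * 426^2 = 5410576711228881247965/32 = 169080522225902538998.91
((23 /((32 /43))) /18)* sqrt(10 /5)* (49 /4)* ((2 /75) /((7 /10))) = 6923* sqrt(2) /8640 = 1.13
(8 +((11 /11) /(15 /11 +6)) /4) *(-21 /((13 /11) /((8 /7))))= -57266 /351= -163.15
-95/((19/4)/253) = -5060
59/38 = 1.55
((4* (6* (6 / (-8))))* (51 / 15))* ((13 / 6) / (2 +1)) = -221 / 5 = -44.20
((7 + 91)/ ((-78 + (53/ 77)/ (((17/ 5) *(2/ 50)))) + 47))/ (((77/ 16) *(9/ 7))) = -93296/ 152793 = -0.61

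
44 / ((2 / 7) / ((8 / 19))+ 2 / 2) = 1232 / 47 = 26.21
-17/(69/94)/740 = -799/25530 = -0.03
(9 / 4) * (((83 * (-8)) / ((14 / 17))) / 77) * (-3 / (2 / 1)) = 38097 / 1078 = 35.34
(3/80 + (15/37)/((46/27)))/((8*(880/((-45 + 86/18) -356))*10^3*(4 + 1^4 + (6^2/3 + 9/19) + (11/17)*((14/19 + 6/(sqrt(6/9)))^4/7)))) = -33876302537777263901449/576862666362227673260236800000 + 45264691457289370759*sqrt(6)/5244206057838433393274880000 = -0.00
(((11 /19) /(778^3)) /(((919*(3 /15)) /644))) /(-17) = -8855 /34945948564706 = -0.00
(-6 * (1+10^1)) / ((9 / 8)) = -176 / 3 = -58.67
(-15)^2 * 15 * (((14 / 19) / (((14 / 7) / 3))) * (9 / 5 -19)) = -1219050 / 19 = -64160.53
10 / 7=1.43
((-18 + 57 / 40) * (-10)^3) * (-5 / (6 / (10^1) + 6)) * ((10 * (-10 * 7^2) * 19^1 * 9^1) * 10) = 1157349375000 / 11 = 105213579545.45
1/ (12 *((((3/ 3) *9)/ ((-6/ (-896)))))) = 1/ 16128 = 0.00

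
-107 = -107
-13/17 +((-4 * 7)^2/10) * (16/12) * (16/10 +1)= 345553/1275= 271.02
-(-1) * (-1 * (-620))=620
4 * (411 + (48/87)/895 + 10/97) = 4140036348/2517635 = 1644.41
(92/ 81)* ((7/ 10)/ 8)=161/ 1620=0.10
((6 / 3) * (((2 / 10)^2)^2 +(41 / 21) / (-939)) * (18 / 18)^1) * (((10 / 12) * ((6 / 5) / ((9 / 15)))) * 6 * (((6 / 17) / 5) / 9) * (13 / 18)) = -307112 / 5656888125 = -0.00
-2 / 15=-0.13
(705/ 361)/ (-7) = -705/ 2527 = -0.28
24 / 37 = 0.65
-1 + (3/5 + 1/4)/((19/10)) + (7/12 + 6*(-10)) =-13673/228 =-59.97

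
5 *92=460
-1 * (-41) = 41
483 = 483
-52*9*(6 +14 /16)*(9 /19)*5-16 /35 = -10135733 /1330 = -7620.85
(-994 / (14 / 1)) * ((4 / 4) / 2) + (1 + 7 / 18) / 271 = -86572 / 2439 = -35.49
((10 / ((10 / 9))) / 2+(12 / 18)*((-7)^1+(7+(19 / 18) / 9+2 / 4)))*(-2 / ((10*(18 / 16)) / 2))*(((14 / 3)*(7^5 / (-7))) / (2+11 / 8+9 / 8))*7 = 8986501216 / 295245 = 30437.44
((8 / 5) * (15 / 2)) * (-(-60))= 720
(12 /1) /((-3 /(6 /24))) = -1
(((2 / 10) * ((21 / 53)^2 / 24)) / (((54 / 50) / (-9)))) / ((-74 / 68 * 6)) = 4165 / 2494392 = 0.00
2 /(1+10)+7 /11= 9 /11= 0.82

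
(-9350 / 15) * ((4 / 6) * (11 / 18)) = -20570 / 81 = -253.95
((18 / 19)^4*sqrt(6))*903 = 94793328*sqrt(6) / 130321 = 1781.72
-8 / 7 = -1.14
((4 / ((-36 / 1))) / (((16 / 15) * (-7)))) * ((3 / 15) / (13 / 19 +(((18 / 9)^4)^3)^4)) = 0.00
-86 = -86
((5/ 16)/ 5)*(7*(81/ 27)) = 21/ 16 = 1.31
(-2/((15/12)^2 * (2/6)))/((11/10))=-192/55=-3.49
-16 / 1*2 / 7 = -32 / 7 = -4.57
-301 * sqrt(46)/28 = -43 * sqrt(46)/4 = -72.91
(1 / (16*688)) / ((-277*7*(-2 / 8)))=1 / 5336128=0.00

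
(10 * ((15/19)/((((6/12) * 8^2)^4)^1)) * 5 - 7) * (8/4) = -69729929/4980736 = -14.00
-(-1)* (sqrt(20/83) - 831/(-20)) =2* sqrt(415)/83 + 831/20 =42.04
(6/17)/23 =6/391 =0.02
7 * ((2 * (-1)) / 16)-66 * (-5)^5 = 1649993 / 8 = 206249.12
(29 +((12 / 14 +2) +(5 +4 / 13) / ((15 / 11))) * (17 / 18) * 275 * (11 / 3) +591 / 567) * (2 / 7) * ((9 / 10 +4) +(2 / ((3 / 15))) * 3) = 3691589729 / 57330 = 64391.94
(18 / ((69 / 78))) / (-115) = -468 / 2645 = -0.18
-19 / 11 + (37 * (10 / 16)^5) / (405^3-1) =-41358862489533 / 23944605335552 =-1.73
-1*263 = -263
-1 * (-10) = 10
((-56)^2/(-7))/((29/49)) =-21952/29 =-756.97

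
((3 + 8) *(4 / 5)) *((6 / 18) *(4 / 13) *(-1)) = -176 / 195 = -0.90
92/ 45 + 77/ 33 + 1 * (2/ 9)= 23/ 5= 4.60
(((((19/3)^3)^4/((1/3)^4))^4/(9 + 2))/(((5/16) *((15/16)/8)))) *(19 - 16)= 96447273109499102312023380000000000000000000000.00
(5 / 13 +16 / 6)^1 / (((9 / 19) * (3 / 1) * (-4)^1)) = -2261 / 4212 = -0.54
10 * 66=660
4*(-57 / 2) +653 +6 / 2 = 542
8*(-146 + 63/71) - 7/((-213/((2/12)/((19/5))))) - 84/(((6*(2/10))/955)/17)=-27623467873/24282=-1137610.90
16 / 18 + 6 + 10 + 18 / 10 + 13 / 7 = 6472 / 315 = 20.55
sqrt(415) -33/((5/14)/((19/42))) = -209/5+sqrt(415) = -21.43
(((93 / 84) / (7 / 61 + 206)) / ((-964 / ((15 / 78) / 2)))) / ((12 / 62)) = -293105 / 105883569792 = -0.00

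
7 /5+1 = 12 /5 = 2.40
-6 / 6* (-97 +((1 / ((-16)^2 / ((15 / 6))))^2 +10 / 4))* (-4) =-24772583 / 65536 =-378.00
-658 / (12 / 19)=-6251 / 6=-1041.83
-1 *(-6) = 6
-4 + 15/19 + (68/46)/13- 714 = -4073827/5681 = -717.10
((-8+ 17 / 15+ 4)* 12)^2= 1183.36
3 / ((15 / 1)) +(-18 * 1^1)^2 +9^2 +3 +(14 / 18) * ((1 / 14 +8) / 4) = 409.77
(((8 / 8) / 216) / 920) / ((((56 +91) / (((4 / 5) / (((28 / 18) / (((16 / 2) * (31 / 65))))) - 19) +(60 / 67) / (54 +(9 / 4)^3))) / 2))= -723976973 / 621139752324000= -0.00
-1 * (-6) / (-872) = -3 / 436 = -0.01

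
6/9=2/3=0.67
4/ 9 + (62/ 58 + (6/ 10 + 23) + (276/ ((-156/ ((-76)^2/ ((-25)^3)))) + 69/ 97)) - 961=-4805790021559/ 5142515625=-934.52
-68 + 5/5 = -67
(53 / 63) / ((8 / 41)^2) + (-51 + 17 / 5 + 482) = 9202969 / 20160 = 456.50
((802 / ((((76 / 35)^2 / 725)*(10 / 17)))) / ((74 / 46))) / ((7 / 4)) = 74466.04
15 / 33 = 0.45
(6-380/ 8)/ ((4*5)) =-83/ 40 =-2.08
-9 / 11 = -0.82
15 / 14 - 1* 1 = 1 / 14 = 0.07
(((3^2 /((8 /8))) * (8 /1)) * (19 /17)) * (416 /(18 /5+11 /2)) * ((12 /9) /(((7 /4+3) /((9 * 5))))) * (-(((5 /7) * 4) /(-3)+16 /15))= -4423680 /833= -5310.54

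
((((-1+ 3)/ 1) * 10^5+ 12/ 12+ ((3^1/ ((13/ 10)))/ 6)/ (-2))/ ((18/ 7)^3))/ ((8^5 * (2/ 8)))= 1783607203/ 1242169344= 1.44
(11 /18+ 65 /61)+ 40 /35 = 21671 /7686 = 2.82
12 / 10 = 6 / 5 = 1.20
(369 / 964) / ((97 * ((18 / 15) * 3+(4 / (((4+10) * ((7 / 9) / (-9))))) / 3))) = 10045 / 6358544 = 0.00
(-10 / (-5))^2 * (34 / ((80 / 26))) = 221 / 5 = 44.20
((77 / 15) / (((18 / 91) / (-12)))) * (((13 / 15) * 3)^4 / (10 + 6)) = -200126927 / 225000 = -889.45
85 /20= 17 /4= 4.25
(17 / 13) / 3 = 17 / 39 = 0.44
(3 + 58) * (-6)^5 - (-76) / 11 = -5217620 / 11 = -474329.09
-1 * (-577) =577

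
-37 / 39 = -0.95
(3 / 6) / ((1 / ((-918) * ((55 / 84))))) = -8415 / 28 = -300.54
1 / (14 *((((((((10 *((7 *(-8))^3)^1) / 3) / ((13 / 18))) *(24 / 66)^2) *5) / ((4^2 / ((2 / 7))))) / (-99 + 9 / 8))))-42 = -23602379847 / 561971200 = -42.00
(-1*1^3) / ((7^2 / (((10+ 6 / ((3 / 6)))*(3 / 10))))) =-33 / 245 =-0.13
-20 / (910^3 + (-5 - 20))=-4 / 150714195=-0.00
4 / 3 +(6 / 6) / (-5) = 17 / 15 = 1.13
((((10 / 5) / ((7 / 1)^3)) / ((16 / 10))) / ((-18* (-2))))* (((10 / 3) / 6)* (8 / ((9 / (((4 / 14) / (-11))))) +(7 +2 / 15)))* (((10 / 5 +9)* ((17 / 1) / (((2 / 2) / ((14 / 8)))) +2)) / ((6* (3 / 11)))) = 172089445 / 2016379008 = 0.09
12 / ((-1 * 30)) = -0.40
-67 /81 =-0.83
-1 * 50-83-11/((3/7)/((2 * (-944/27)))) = 134603/81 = 1661.77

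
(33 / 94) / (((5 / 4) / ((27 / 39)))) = 594 / 3055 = 0.19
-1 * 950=-950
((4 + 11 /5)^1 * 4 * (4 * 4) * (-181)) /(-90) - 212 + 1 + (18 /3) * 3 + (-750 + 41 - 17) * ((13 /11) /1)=-56923 /225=-252.99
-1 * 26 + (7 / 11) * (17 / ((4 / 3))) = -17.89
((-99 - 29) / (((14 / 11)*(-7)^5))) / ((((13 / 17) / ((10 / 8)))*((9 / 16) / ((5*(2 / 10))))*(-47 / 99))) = -2632960 / 71883539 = -0.04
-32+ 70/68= -1053/34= -30.97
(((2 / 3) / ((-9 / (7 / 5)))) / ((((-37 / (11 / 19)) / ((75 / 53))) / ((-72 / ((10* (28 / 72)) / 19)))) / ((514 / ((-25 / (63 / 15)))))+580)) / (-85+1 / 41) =175251384 / 83289136411325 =0.00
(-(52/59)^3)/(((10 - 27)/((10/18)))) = 703040/31422987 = 0.02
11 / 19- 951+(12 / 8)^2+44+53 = -64689 / 76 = -851.17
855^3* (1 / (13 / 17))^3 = 1397703495.85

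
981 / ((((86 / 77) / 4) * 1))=3513.35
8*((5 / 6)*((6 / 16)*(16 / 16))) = 2.50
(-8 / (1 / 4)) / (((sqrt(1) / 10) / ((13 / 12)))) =-1040 / 3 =-346.67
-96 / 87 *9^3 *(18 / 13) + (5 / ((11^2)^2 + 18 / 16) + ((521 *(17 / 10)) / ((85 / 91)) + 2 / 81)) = -165.56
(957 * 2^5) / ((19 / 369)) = 11300256 / 19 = 594750.32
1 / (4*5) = 1 / 20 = 0.05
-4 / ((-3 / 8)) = 10.67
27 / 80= 0.34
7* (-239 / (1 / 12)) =-20076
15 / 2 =7.50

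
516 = 516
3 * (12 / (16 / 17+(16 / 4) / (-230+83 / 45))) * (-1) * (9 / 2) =-14137659 / 80606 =-175.39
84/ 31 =2.71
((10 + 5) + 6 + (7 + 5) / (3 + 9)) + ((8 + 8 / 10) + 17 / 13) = 2087 / 65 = 32.11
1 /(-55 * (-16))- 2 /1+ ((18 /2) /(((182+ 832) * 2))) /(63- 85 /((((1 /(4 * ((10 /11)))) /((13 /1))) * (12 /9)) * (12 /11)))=-1604967449 /802939280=-2.00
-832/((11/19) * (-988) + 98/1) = 416/237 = 1.76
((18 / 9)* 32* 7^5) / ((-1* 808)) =-134456 / 101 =-1331.25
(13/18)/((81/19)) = 247/1458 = 0.17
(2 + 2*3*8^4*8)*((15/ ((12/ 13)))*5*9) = 287542125/ 2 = 143771062.50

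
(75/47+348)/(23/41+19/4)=65.83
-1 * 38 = -38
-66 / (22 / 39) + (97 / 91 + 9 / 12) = -41927 / 364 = -115.18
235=235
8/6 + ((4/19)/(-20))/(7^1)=2657/1995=1.33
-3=-3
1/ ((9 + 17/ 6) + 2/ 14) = 42/ 503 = 0.08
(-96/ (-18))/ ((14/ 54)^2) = 3888/ 49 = 79.35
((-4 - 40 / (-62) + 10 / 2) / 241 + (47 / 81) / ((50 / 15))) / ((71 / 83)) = 30287281 / 143219070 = 0.21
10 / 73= 0.14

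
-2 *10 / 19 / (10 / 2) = -0.21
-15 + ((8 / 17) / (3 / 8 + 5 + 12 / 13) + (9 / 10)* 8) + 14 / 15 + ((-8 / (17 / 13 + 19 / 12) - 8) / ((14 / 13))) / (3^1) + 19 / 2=-8783337 / 14061278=-0.62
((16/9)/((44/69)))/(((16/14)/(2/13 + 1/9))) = 4991/7722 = 0.65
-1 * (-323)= 323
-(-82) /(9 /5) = 410 /9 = 45.56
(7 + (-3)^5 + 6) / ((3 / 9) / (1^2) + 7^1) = -345 / 11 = -31.36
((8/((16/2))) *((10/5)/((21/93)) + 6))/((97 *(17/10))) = 1040/11543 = 0.09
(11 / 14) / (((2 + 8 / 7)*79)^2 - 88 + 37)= 77 / 6036290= 0.00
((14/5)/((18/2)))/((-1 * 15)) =-14/675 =-0.02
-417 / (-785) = 417 / 785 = 0.53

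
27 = 27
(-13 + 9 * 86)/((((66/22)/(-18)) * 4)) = -2283/2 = -1141.50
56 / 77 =8 / 11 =0.73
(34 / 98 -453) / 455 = -4436 / 4459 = -0.99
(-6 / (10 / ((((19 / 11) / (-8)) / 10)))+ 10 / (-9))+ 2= 35713 / 39600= 0.90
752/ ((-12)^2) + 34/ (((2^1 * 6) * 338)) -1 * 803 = -4853629/ 6084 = -797.77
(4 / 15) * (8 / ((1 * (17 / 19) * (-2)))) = -304 / 255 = -1.19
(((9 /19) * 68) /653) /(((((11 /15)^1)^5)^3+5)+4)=133995530456542968750 /24474186299817920186291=0.01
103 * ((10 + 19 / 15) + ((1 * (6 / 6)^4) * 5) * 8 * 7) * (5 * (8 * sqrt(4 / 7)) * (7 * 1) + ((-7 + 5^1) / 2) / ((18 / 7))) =-3150049 / 270 + 7200112 * sqrt(7) / 3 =6338235.07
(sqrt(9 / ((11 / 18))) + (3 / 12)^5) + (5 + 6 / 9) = 9 *sqrt(22) / 11 + 17411 / 3072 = 9.51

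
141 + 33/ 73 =10326/ 73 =141.45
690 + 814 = 1504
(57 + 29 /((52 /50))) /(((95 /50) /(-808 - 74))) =-39404.33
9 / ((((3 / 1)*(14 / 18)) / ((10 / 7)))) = 270 / 49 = 5.51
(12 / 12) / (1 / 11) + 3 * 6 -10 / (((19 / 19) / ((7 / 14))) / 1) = 24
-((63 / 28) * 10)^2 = -2025 / 4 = -506.25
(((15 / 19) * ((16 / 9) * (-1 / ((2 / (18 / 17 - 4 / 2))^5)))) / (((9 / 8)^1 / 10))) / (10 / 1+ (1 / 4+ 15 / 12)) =419430400 / 16752892743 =0.03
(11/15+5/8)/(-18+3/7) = -1141/14760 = -0.08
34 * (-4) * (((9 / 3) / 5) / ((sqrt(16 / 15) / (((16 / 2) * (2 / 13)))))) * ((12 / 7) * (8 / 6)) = -26112 * sqrt(15) / 455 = -222.27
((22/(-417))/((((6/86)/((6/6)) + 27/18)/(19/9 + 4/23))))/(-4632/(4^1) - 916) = 447458/12084228405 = 0.00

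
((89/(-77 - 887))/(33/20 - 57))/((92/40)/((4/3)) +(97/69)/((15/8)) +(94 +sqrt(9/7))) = 2289232563800/132387892956260421 - 3389832000 * sqrt(7)/44129297652086807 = 0.00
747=747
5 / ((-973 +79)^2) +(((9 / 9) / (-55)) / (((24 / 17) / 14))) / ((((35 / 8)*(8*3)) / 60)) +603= 26502133211 / 43957980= 602.90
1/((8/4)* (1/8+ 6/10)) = 20/29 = 0.69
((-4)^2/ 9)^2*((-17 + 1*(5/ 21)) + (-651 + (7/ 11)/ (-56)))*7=-39489440/ 2673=-14773.45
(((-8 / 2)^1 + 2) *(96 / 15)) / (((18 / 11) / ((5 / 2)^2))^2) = -186.73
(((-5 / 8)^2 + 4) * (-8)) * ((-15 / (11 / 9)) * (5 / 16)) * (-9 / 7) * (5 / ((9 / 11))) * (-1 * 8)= 948375 / 112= 8467.63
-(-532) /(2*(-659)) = -266 /659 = -0.40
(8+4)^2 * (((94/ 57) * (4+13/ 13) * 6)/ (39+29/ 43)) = 2910240/ 16207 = 179.57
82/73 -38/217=0.95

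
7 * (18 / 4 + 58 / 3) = 1001 / 6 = 166.83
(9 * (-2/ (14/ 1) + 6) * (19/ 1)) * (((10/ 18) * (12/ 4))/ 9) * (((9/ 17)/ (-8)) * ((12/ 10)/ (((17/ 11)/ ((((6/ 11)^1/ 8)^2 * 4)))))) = -63099/ 356048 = -0.18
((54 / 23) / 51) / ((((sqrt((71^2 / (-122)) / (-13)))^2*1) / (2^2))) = 114192 / 1971031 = 0.06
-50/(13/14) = -700/13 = -53.85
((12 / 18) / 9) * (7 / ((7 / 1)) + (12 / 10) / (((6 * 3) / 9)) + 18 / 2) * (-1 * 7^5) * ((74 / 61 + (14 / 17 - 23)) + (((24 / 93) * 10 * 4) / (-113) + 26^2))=-4238576099620618 / 490402485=-8643055.92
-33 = -33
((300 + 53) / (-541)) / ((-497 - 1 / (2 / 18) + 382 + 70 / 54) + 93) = 9531 / 433882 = 0.02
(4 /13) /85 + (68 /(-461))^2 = 5959604 /234835705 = 0.03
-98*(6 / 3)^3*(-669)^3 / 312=9780998094 / 13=752384468.77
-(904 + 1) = -905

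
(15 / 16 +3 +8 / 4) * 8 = 95 / 2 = 47.50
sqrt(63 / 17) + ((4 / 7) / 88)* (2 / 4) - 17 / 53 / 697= 1865 / 669284 + 3* sqrt(119) / 17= 1.93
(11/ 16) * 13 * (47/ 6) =6721/ 96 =70.01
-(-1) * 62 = 62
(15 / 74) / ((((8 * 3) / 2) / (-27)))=-0.46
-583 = -583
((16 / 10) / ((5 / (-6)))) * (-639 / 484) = 7668 / 3025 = 2.53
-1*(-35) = 35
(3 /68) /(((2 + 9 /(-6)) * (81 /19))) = 19 /918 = 0.02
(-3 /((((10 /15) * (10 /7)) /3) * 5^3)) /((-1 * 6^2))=21 /10000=0.00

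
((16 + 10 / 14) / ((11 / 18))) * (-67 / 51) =-47034 / 1309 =-35.93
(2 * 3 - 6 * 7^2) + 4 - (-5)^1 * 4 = -264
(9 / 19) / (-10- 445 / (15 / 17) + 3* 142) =-27 / 5035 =-0.01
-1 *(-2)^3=8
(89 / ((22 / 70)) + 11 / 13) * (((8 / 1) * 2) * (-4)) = -2599424 / 143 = -18177.79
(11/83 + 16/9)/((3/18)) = 11.46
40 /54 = 20 /27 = 0.74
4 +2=6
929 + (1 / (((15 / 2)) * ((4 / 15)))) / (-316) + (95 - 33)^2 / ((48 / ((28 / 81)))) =146923325 / 153576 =956.68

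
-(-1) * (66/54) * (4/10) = 22/45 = 0.49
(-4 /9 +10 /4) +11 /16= 2.74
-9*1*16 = -144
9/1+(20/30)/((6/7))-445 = -3917/9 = -435.22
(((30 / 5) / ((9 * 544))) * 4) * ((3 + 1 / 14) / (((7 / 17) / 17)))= 731 / 1176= 0.62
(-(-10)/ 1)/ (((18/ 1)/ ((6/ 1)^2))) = 20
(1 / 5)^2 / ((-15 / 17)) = -17 / 375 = -0.05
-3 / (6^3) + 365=364.99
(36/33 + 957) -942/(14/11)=16782/77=217.95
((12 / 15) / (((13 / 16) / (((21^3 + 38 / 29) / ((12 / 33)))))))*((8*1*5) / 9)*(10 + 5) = 1890993280 / 1131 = 1671965.76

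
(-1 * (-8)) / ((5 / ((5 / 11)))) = 0.73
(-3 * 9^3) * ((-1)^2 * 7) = -15309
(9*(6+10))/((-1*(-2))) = 72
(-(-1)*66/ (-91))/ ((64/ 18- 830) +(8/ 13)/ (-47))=13959/ 15906415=0.00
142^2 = 20164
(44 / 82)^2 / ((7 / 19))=0.78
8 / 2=4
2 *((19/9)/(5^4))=38/5625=0.01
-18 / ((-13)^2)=-18 / 169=-0.11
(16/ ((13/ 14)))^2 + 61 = 60485/ 169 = 357.90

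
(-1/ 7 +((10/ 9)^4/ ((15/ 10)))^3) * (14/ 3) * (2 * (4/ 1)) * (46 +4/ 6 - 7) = 92104862388584752/ 68630377364883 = 1342.04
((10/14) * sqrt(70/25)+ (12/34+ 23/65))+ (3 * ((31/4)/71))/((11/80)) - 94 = -78457209/863005+ sqrt(70)/7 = -89.72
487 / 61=7.98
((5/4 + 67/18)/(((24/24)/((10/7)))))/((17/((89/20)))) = 15931/8568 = 1.86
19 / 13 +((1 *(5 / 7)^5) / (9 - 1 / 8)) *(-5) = 21047643 / 15512861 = 1.36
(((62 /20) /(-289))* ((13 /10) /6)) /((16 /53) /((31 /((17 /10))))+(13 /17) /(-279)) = -0.17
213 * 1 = 213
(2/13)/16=1/104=0.01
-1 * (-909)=909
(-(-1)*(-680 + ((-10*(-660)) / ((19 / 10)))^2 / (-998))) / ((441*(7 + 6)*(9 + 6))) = -460098904 / 3098210661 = -0.15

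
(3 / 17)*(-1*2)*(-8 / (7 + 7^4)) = 6 / 5117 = 0.00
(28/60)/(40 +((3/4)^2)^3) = 28672/2468535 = 0.01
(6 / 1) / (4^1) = 3 / 2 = 1.50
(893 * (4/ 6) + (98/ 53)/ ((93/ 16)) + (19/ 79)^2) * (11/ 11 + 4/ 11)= 91625715875/ 112793593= 812.33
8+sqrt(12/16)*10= 8+5*sqrt(3)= 16.66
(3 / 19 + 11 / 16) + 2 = 865 / 304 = 2.85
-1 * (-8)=8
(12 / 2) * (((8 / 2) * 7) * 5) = 840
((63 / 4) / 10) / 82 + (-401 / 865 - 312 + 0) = -177293437 / 567440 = -312.44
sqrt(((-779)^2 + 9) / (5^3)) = sqrt(121370) / 5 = 69.68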